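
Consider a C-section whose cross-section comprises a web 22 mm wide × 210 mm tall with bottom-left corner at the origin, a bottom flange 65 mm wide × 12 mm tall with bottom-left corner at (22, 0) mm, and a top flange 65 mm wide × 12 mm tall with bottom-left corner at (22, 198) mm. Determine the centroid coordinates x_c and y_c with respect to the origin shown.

web: A = 22 × 210 = 4620.00, centroid at (11.00, 105.00).
bottom flange: A = 65 × 12 = 780.00, centroid at (54.50, 6.00).
top flange: A = 65 × 12 = 780.00, centroid at (54.50, 204.00).
ΣA = 6180.00 mm², ΣAx_c = 135840.00 mm³, ΣAy_c = 648900.00 mm³.
x_c = 135840.00/6180.00 = 21.98 mm; y_c = 648900.00/6180.00 = 105.00 mm.

x_c = 21.98 mm, y_c = 105.00 mm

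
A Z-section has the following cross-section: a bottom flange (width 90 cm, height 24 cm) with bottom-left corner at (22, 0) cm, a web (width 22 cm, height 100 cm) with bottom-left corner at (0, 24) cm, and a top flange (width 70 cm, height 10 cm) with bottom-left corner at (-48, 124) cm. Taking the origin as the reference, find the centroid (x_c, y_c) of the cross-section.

x_c = 31.58 cm, y_c = 55.14 cm

bottom flange: A = 90 × 24 = 2160.00, centroid at (67.00, 12.00).
web: A = 22 × 100 = 2200.00, centroid at (11.00, 74.00).
top flange: A = 70 × 10 = 700.00, centroid at (-13.00, 129.00).
ΣA = 5060.00 cm², ΣAx_c = 159820.00 cm³, ΣAy_c = 279020.00 cm³.
x_c = 159820.00/5060.00 = 31.58 cm; y_c = 279020.00/5060.00 = 55.14 cm.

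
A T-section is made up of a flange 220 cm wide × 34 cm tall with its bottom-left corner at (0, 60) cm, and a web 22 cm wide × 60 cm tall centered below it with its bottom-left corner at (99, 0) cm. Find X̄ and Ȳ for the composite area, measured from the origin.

X̄ = 110.00 cm, Ȳ = 69.95 cm

web: A = 22 × 60 = 1320.00, centroid at (110.00, 30.00).
flange: A = 220 × 34 = 7480.00, centroid at (110.00, 77.00).
ΣA = 8800.00 cm²
ΣAX̄ = (1320.00)(110.00) + (7480.00)(110.00) = 968000.00 cm³
ΣAȲ = (1320.00)(30.00) + (7480.00)(77.00) = 615560.00 cm³
X̄ = 968000.00 / 8800.00 = 110.00 cm
Ȳ = 615560.00 / 8800.00 = 69.95 cm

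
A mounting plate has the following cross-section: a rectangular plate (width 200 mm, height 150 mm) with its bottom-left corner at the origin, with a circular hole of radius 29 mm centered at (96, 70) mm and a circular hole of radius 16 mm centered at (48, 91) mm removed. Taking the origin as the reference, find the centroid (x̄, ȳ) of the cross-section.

Part | A | x̄ᵢ | ȳᵢ | A·x̄ᵢ | A·ȳᵢ
plate | 30000.00 | 100.00 | 75.00 | 3000000.00 | 2250000.00
hole 1 | -2642.08 | 96.00 | 70.00 | -253639.62 | -184945.56
hole 2 | -804.25 | 48.00 | 91.00 | -38603.89 | -73186.54
Σ | 26553.67 |  |  | 2707756.48 | 1991867.90
x̄ = 2707756.48 / 26553.67 = 101.97 mm
ȳ = 1991867.90 / 26553.67 = 75.01 mm

x̄ = 101.97 mm, ȳ = 75.01 mm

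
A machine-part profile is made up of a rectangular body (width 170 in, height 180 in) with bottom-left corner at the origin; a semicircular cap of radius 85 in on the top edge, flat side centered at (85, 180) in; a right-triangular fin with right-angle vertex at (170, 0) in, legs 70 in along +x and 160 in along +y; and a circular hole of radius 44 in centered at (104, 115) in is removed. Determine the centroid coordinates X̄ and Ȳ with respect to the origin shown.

X̄ = 96.84 in, Ȳ = 115.89 in

rectangular body: A = 170 × 180 = 30600.00, centroid at (85.00, 90.00).
semicircular top: A = ½π·85² = 11349.00, centroid at (85.00, 216.08).
triangular fin: A = ½·70·160 = 5600.00, centroid at (193.33, 53.33).
hole: A = −π·44² = -6082.12, centroid at (104.00, 115.00).
ΣA = 41466.88 in², ΣAX̄ = 4015791.13 in³, ΣAȲ = 4805459.77 in³.
X̄ = 4015791.13/41466.88 = 96.84 in; Ȳ = 4805459.77/41466.88 = 115.89 in.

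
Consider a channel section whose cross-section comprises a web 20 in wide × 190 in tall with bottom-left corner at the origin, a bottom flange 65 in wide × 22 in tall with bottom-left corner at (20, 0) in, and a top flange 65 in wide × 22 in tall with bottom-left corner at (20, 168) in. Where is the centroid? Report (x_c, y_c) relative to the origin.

Part | A | x̄ᵢ | ȳᵢ | A·x̄ᵢ | A·ȳᵢ
web | 3800.00 | 10.00 | 95.00 | 38000.00 | 361000.00
bottom flange | 1430.00 | 52.50 | 11.00 | 75075.00 | 15730.00
top flange | 1430.00 | 52.50 | 179.00 | 75075.00 | 255970.00
Σ | 6660.00 |  |  | 188150.00 | 632700.00
x_c = 188150.00 / 6660.00 = 28.25 in
y_c = 632700.00 / 6660.00 = 95.00 in

x_c = 28.25 in, y_c = 95.00 in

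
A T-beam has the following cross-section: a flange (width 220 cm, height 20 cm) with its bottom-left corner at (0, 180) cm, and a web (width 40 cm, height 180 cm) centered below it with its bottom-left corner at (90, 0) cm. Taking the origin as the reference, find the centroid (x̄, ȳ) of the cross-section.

x̄ = 110.00 cm, ȳ = 127.93 cm

Part | A | x̄ᵢ | ȳᵢ | A·x̄ᵢ | A·ȳᵢ
web | 7200.00 | 110.00 | 90.00 | 792000.00 | 648000.00
flange | 4400.00 | 110.00 | 190.00 | 484000.00 | 836000.00
Σ | 11600.00 |  |  | 1276000.00 | 1484000.00
x̄ = 1276000.00 / 11600.00 = 110.00 cm
ȳ = 1484000.00 / 11600.00 = 127.93 cm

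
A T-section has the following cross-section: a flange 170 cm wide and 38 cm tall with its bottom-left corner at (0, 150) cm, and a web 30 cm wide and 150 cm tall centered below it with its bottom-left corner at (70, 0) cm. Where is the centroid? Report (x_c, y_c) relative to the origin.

web: A = 30 × 150 = 4500.00, centroid at (85.00, 75.00).
flange: A = 170 × 38 = 6460.00, centroid at (85.00, 169.00).
ΣA = 10960.00 cm², ΣAx_c = 931600.00 cm³, ΣAy_c = 1429240.00 cm³.
x_c = 931600.00/10960.00 = 85.00 cm; y_c = 1429240.00/10960.00 = 130.41 cm.

x_c = 85.00 cm, y_c = 130.41 cm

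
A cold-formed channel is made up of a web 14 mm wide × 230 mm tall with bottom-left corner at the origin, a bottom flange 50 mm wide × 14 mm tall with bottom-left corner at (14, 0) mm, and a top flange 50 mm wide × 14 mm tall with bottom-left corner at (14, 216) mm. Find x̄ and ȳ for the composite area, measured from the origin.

web: A = 14 × 230 = 3220.00, centroid at (7.00, 115.00).
bottom flange: A = 50 × 14 = 700.00, centroid at (39.00, 7.00).
top flange: A = 50 × 14 = 700.00, centroid at (39.00, 223.00).
ΣA = 4620.00 mm²
ΣAx̄ = (3220.00)(7.00) + (700.00)(39.00) + (700.00)(39.00) = 77140.00 mm³
ΣAȳ = (3220.00)(115.00) + (700.00)(7.00) + (700.00)(223.00) = 531300.00 mm³
x̄ = 77140.00 / 4620.00 = 16.70 mm
ȳ = 531300.00 / 4620.00 = 115.00 mm

x̄ = 16.70 mm, ȳ = 115.00 mm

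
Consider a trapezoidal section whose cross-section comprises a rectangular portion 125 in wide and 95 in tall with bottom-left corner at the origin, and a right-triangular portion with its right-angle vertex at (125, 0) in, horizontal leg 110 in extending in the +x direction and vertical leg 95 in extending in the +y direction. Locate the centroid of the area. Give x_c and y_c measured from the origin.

rectangular portion: A = 125 × 95 = 11875.00, centroid at (62.50, 47.50).
triangular portion: A = ½·110·95 = 5225.00, centroid at (161.67, 31.67).
ΣA = 17100.00 in²
ΣAx_c = (11875.00)(62.50) + (5225.00)(161.67) = 1586895.83 in³
ΣAy_c = (11875.00)(47.50) + (5225.00)(31.67) = 729520.83 in³
x_c = 1586895.83 / 17100.00 = 92.80 in
y_c = 729520.83 / 17100.00 = 42.66 in

x_c = 92.80 in, y_c = 42.66 in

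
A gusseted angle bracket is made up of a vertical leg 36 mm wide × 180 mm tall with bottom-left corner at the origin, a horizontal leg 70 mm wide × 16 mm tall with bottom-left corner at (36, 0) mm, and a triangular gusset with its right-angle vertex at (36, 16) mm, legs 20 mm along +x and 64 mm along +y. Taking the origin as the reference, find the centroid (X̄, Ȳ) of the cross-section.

Part | A | x̄ᵢ | ȳᵢ | A·x̄ᵢ | A·ȳᵢ
vertical leg | 6480.00 | 18.00 | 90.00 | 116640.00 | 583200.00
horizontal leg | 1120.00 | 71.00 | 8.00 | 79520.00 | 8960.00
gusset | 640.00 | 42.67 | 37.33 | 27306.67 | 23893.33
Σ | 8240.00 |  |  | 223466.67 | 616053.33
X̄ = 223466.67 / 8240.00 = 27.12 mm
Ȳ = 616053.33 / 8240.00 = 74.76 mm

X̄ = 27.12 mm, Ȳ = 74.76 mm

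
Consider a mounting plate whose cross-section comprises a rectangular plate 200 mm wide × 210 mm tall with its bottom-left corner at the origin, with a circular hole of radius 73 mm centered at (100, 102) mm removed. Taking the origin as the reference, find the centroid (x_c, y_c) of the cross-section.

x_c = 100.00 mm, y_c = 106.99 mm

Part | A | x̄ᵢ | ȳᵢ | A·x̄ᵢ | A·ȳᵢ
plate | 42000.00 | 100.00 | 105.00 | 4200000.00 | 4410000.00
hole | -16741.55 | 100.00 | 102.00 | -1674154.73 | -1707637.82
Σ | 25258.45 |  |  | 2525845.27 | 2702362.18
x_c = 2525845.27 / 25258.45 = 100.00 mm
y_c = 2702362.18 / 25258.45 = 106.99 mm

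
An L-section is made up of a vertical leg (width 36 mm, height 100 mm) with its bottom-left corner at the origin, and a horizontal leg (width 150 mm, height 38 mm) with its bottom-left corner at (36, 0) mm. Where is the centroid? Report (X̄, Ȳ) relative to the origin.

vertical leg: A = 36 × 100 = 3600.00, centroid at (18.00, 50.00).
horizontal leg: A = 150 × 38 = 5700.00, centroid at (111.00, 19.00).
ΣA = 9300.00 mm², ΣAX̄ = 697500.00 mm³, ΣAȲ = 288300.00 mm³.
X̄ = 697500.00/9300.00 = 75.00 mm; Ȳ = 288300.00/9300.00 = 31.00 mm.

X̄ = 75.00 mm, Ȳ = 31.00 mm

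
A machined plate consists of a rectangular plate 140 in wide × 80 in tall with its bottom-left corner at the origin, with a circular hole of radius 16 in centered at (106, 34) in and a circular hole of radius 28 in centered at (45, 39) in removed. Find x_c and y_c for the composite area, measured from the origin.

Part | A | x̄ᵢ | ȳᵢ | A·x̄ᵢ | A·ȳᵢ
plate | 11200.00 | 70.00 | 40.00 | 784000.00 | 448000.00
hole 1 | -804.25 | 106.00 | 34.00 | -85250.26 | -27344.42
hole 2 | -2463.01 | 45.00 | 39.00 | -110835.39 | -96057.34
Σ | 7932.74 |  |  | 587914.35 | 324598.24
x_c = 587914.35 / 7932.74 = 74.11 in
y_c = 324598.24 / 7932.74 = 40.92 in

x_c = 74.11 in, y_c = 40.92 in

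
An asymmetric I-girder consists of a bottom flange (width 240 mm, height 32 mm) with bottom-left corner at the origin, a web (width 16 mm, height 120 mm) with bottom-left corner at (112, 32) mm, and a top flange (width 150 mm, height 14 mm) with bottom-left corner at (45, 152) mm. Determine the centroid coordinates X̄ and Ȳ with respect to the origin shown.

bottom flange: A = 240 × 32 = 7680.00, centroid at (120.00, 16.00).
web: A = 16 × 120 = 1920.00, centroid at (120.00, 92.00).
top flange: A = 150 × 14 = 2100.00, centroid at (120.00, 159.00).
ΣA = 11700.00 mm²
ΣAX̄ = (7680.00)(120.00) + (1920.00)(120.00) + (2100.00)(120.00) = 1404000.00 mm³
ΣAȲ = (7680.00)(16.00) + (1920.00)(92.00) + (2100.00)(159.00) = 633420.00 mm³
X̄ = 1404000.00 / 11700.00 = 120.00 mm
Ȳ = 633420.00 / 11700.00 = 54.14 mm

X̄ = 120.00 mm, Ȳ = 54.14 mm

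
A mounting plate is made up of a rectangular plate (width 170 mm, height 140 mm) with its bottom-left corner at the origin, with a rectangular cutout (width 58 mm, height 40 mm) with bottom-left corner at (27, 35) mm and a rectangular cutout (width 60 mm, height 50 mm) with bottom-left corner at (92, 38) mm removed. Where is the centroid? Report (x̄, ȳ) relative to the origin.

x̄ = 82.63 mm, ȳ = 73.02 mm

plate: A = 170 × 140 = 23800.00, centroid at (85.00, 70.00).
hole 1: A = −(58 × 40) = -2320.00, centroid at (56.00, 55.00).
hole 2: A = −(60 × 50) = -3000.00, centroid at (122.00, 63.00).
ΣA = 18480.00 mm², ΣAx̄ = 1527080.00 mm³, ΣAȳ = 1349400.00 mm³.
x̄ = 1527080.00/18480.00 = 82.63 mm; ȳ = 1349400.00/18480.00 = 73.02 mm.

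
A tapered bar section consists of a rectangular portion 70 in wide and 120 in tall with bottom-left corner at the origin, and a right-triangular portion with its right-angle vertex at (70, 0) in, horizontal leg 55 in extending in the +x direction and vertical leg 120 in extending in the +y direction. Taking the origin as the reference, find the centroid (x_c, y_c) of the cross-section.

rectangular portion: A = 70 × 120 = 8400.00, centroid at (35.00, 60.00).
triangular portion: A = ½·55·120 = 3300.00, centroid at (88.33, 40.00).
ΣA = 11700.00 in², ΣAx_c = 585500.00 in³, ΣAy_c = 636000.00 in³.
x_c = 585500.00/11700.00 = 50.04 in; y_c = 636000.00/11700.00 = 54.36 in.

x_c = 50.04 in, y_c = 54.36 in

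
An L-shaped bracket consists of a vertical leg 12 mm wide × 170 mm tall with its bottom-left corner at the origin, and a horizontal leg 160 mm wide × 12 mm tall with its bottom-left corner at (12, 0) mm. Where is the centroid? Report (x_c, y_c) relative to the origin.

vertical leg: A = 12 × 170 = 2040.00, centroid at (6.00, 85.00).
horizontal leg: A = 160 × 12 = 1920.00, centroid at (92.00, 6.00).
ΣA = 3960.00 mm², ΣAx_c = 188880.00 mm³, ΣAy_c = 184920.00 mm³.
x_c = 188880.00/3960.00 = 47.70 mm; y_c = 184920.00/3960.00 = 46.70 mm.

x_c = 47.70 mm, y_c = 46.70 mm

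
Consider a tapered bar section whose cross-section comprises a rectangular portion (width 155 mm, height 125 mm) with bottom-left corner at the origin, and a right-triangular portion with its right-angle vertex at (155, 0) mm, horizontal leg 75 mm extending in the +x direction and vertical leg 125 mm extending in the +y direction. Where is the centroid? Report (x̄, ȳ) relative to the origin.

x̄ = 97.47 mm, ȳ = 58.44 mm

rectangular portion: A = 155 × 125 = 19375.00, centroid at (77.50, 62.50).
triangular portion: A = ½·75·125 = 4687.50, centroid at (180.00, 41.67).
ΣA = 24062.50 mm²
ΣAx̄ = (19375.00)(77.50) + (4687.50)(180.00) = 2345312.50 mm³
ΣAȳ = (19375.00)(62.50) + (4687.50)(41.67) = 1406250.00 mm³
x̄ = 2345312.50 / 24062.50 = 97.47 mm
ȳ = 1406250.00 / 24062.50 = 58.44 mm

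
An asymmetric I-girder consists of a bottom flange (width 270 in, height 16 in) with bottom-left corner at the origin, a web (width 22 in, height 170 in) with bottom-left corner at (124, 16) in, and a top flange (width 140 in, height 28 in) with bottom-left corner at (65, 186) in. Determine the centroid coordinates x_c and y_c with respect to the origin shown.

bottom flange: A = 270 × 16 = 4320.00, centroid at (135.00, 8.00).
web: A = 22 × 170 = 3740.00, centroid at (135.00, 101.00).
top flange: A = 140 × 28 = 3920.00, centroid at (135.00, 200.00).
ΣA = 11980.00 in²
ΣAx_c = (4320.00)(135.00) + (3740.00)(135.00) + (3920.00)(135.00) = 1617300.00 in³
ΣAy_c = (4320.00)(8.00) + (3740.00)(101.00) + (3920.00)(200.00) = 1196300.00 in³
x_c = 1617300.00 / 11980.00 = 135.00 in
y_c = 1196300.00 / 11980.00 = 99.86 in

x_c = 135.00 in, y_c = 99.86 in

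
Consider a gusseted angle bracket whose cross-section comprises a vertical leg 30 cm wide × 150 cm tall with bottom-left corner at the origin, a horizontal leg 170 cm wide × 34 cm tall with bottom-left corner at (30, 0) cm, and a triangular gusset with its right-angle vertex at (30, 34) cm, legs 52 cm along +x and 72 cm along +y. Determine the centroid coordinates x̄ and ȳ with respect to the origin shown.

x̄ = 67.55 cm, ȳ = 44.79 cm

vertical leg: A = 30 × 150 = 4500.00, centroid at (15.00, 75.00).
horizontal leg: A = 170 × 34 = 5780.00, centroid at (115.00, 17.00).
gusset: A = ½·52·72 = 1872.00, centroid at (47.33, 58.00).
ΣA = 12152.00 cm²
ΣAx̄ = (4500.00)(15.00) + (5780.00)(115.00) + (1872.00)(47.33) = 820808.00 cm³
ΣAȳ = (4500.00)(75.00) + (5780.00)(17.00) + (1872.00)(58.00) = 544336.00 cm³
x̄ = 820808.00 / 12152.00 = 67.55 cm
ȳ = 544336.00 / 12152.00 = 44.79 cm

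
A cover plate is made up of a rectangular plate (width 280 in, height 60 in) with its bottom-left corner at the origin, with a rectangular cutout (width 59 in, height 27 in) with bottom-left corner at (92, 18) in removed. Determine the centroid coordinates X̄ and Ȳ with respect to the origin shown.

Part | A | x̄ᵢ | ȳᵢ | A·x̄ᵢ | A·ȳᵢ
plate | 16800.00 | 140.00 | 30.00 | 2352000.00 | 504000.00
hole | -1593.00 | 121.50 | 31.50 | -193549.50 | -50179.50
Σ | 15207.00 |  |  | 2158450.50 | 453820.50
X̄ = 2158450.50 / 15207.00 = 141.94 in
Ȳ = 453820.50 / 15207.00 = 29.84 in

X̄ = 141.94 in, Ȳ = 29.84 in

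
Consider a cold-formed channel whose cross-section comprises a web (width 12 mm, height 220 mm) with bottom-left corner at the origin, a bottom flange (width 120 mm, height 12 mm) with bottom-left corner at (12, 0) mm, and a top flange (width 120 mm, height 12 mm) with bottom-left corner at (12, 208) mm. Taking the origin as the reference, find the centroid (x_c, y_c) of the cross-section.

x_c = 40.43 mm, y_c = 110.00 mm

web: A = 12 × 220 = 2640.00, centroid at (6.00, 110.00).
bottom flange: A = 120 × 12 = 1440.00, centroid at (72.00, 6.00).
top flange: A = 120 × 12 = 1440.00, centroid at (72.00, 214.00).
ΣA = 5520.00 mm²
ΣAx_c = (2640.00)(6.00) + (1440.00)(72.00) + (1440.00)(72.00) = 223200.00 mm³
ΣAy_c = (2640.00)(110.00) + (1440.00)(6.00) + (1440.00)(214.00) = 607200.00 mm³
x_c = 223200.00 / 5520.00 = 40.43 mm
y_c = 607200.00 / 5520.00 = 110.00 mm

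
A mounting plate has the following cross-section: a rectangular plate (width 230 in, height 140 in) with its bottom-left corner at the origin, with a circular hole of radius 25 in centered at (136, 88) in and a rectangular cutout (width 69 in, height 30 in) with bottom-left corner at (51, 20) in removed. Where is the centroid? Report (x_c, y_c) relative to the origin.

x_c = 115.70 in, y_c = 71.32 in

Part | A | x̄ᵢ | ȳᵢ | A·x̄ᵢ | A·ȳᵢ
plate | 32200.00 | 115.00 | 70.00 | 3703000.00 | 2254000.00
hole 1 | -1963.50 | 136.00 | 88.00 | -267035.38 | -172787.60
hole 2 | -2070.00 | 85.50 | 35.00 | -176985.00 | -72450.00
Σ | 28166.50 |  |  | 3258979.62 | 2008762.40
x_c = 3258979.62 / 28166.50 = 115.70 in
y_c = 2008762.40 / 28166.50 = 71.32 in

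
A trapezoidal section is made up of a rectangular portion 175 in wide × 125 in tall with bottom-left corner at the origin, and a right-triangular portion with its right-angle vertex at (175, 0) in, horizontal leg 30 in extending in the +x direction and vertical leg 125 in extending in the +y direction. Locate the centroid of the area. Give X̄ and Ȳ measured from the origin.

X̄ = 95.20 in, Ȳ = 60.86 in

Part | A | x̄ᵢ | ȳᵢ | A·x̄ᵢ | A·ȳᵢ
rectangular portion | 21875.00 | 87.50 | 62.50 | 1914062.50 | 1367187.50
triangular portion | 1875.00 | 185.00 | 41.67 | 346875.00 | 78125.00
Σ | 23750.00 |  |  | 2260937.50 | 1445312.50
X̄ = 2260937.50 / 23750.00 = 95.20 in
Ȳ = 1445312.50 / 23750.00 = 60.86 in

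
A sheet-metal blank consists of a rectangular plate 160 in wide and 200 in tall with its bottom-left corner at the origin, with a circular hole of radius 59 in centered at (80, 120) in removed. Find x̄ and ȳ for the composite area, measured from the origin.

x̄ = 80.00 in, ȳ = 89.62 in

Part | A | x̄ᵢ | ȳᵢ | A·x̄ᵢ | A·ȳᵢ
plate | 32000.00 | 80.00 | 100.00 | 2560000.00 | 3200000.00
hole | -10935.88 | 80.00 | 120.00 | -874870.72 | -1312306.08
Σ | 21064.12 |  |  | 1685129.28 | 1887693.92
x̄ = 1685129.28 / 21064.12 = 80.00 in
ȳ = 1887693.92 / 21064.12 = 89.62 in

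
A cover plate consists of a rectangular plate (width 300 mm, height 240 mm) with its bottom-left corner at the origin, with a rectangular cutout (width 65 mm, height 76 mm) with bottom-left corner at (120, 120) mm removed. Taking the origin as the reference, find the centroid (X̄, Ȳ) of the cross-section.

plate: A = 300 × 240 = 72000.00, centroid at (150.00, 120.00).
hole: A = −(65 × 76) = -4940.00, centroid at (152.50, 158.00).
ΣA = 67060.00 mm²
ΣAX̄ = (72000.00)(150.00) + (-4940.00)(152.50) = 10046650.00 mm³
ΣAȲ = (72000.00)(120.00) + (-4940.00)(158.00) = 7859480.00 mm³
X̄ = 10046650.00 / 67060.00 = 149.82 mm
Ȳ = 7859480.00 / 67060.00 = 117.20 mm

X̄ = 149.82 mm, Ȳ = 117.20 mm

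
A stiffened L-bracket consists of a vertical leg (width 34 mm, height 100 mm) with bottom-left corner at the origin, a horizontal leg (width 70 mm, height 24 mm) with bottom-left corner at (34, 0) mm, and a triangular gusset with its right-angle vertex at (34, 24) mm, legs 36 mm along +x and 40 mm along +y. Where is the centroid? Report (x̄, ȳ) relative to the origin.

vertical leg: A = 34 × 100 = 3400.00, centroid at (17.00, 50.00).
horizontal leg: A = 70 × 24 = 1680.00, centroid at (69.00, 12.00).
gusset: A = ½·36·40 = 720.00, centroid at (46.00, 37.33).
ΣA = 5800.00 mm²
ΣAx̄ = (3400.00)(17.00) + (1680.00)(69.00) + (720.00)(46.00) = 206840.00 mm³
ΣAȳ = (3400.00)(50.00) + (1680.00)(12.00) + (720.00)(37.33) = 217040.00 mm³
x̄ = 206840.00 / 5800.00 = 35.66 mm
ȳ = 217040.00 / 5800.00 = 37.42 mm

x̄ = 35.66 mm, ȳ = 37.42 mm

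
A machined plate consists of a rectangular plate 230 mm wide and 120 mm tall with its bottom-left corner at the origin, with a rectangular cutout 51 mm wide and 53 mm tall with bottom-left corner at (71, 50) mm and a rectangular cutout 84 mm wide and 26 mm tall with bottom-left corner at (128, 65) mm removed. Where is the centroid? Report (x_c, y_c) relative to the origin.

plate: A = 230 × 120 = 27600.00, centroid at (115.00, 60.00).
hole 1: A = −(51 × 53) = -2703.00, centroid at (96.50, 76.50).
hole 2: A = −(84 × 26) = -2184.00, centroid at (170.00, 78.00).
ΣA = 22713.00 mm², ΣAx_c = 2541880.50 mm³, ΣAy_c = 1278868.50 mm³.
x_c = 2541880.50/22713.00 = 111.91 mm; y_c = 1278868.50/22713.00 = 56.31 mm.

x_c = 111.91 mm, y_c = 56.31 mm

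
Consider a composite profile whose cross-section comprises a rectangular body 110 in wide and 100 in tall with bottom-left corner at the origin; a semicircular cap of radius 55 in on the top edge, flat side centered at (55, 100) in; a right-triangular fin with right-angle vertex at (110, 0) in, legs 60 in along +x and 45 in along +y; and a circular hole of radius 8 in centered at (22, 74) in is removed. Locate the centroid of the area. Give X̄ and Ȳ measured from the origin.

Part | A | x̄ᵢ | ȳᵢ | A·x̄ᵢ | A·ȳᵢ
rectangular body | 11000.00 | 55.00 | 50.00 | 605000.00 | 550000.00
semicircular top | 4751.66 | 55.00 | 123.34 | 261341.24 | 586082.56
triangular fin | 1350.00 | 130.00 | 15.00 | 175500.00 | 20250.00
hole | -201.06 | 22.00 | 74.00 | -4423.36 | -14878.58
Σ | 16900.60 |  |  | 1037417.88 | 1141453.97
X̄ = 1037417.88 / 16900.60 = 61.38 in
Ȳ = 1141453.97 / 16900.60 = 67.54 in

X̄ = 61.38 in, Ȳ = 67.54 in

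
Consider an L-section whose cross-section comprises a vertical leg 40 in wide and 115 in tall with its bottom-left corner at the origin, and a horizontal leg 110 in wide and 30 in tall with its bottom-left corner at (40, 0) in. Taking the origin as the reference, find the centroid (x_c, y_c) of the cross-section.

x_c = 51.33 in, y_c = 39.75 in

Part | A | x̄ᵢ | ȳᵢ | A·x̄ᵢ | A·ȳᵢ
vertical leg | 4600.00 | 20.00 | 57.50 | 92000.00 | 264500.00
horizontal leg | 3300.00 | 95.00 | 15.00 | 313500.00 | 49500.00
Σ | 7900.00 |  |  | 405500.00 | 314000.00
x_c = 405500.00 / 7900.00 = 51.33 in
y_c = 314000.00 / 7900.00 = 39.75 in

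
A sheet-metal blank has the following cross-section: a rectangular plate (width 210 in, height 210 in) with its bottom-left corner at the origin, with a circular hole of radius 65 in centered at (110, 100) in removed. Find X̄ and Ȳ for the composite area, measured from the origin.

X̄ = 102.85 in, Ȳ = 107.15 in

plate: A = 210 × 210 = 44100.00, centroid at (105.00, 105.00).
hole: A = −π·65² = -13273.23, centroid at (110.00, 100.00).
ΣA = 30826.77 in²
ΣAX̄ = (44100.00)(105.00) + (-13273.23)(110.00) = 3170444.81 in³
ΣAȲ = (44100.00)(105.00) + (-13273.23)(100.00) = 3303177.10 in³
X̄ = 3170444.81 / 30826.77 = 102.85 in
Ȳ = 3303177.10 / 30826.77 = 107.15 in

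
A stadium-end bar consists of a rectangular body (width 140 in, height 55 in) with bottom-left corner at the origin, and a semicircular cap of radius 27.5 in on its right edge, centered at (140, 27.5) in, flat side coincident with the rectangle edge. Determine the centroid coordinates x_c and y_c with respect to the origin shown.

x_c = 80.92 in, y_c = 27.50 in

Part | A | x̄ᵢ | ȳᵢ | A·x̄ᵢ | A·ȳᵢ
rectangular body | 7700.00 | 70.00 | 27.50 | 539000.00 | 211750.00
semicircular end | 1187.91 | 151.67 | 27.50 | 180172.64 | 32667.65
Σ | 8887.91 |  |  | 719172.64 | 244417.65
x_c = 719172.64 / 8887.91 = 80.92 in
y_c = 244417.65 / 8887.91 = 27.50 in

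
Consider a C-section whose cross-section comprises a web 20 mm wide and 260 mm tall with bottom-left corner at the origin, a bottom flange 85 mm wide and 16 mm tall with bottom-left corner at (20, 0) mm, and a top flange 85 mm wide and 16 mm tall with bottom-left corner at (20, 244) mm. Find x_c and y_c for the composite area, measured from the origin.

web: A = 20 × 260 = 5200.00, centroid at (10.00, 130.00).
bottom flange: A = 85 × 16 = 1360.00, centroid at (62.50, 8.00).
top flange: A = 85 × 16 = 1360.00, centroid at (62.50, 252.00).
ΣA = 7920.00 mm², ΣAx_c = 222000.00 mm³, ΣAy_c = 1029600.00 mm³.
x_c = 222000.00/7920.00 = 28.03 mm; y_c = 1029600.00/7920.00 = 130.00 mm.

x_c = 28.03 mm, y_c = 130.00 mm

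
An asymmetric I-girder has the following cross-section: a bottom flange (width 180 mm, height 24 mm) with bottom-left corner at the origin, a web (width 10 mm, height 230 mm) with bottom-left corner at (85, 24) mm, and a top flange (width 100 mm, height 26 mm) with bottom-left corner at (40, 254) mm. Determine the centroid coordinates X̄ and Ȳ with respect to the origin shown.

X̄ = 90.00 mm, Ȳ = 115.59 mm

Part | A | x̄ᵢ | ȳᵢ | A·x̄ᵢ | A·ȳᵢ
bottom flange | 4320.00 | 90.00 | 12.00 | 388800.00 | 51840.00
web | 2300.00 | 90.00 | 139.00 | 207000.00 | 319700.00
top flange | 2600.00 | 90.00 | 267.00 | 234000.00 | 694200.00
Σ | 9220.00 |  |  | 829800.00 | 1065740.00
X̄ = 829800.00 / 9220.00 = 90.00 mm
Ȳ = 1065740.00 / 9220.00 = 115.59 mm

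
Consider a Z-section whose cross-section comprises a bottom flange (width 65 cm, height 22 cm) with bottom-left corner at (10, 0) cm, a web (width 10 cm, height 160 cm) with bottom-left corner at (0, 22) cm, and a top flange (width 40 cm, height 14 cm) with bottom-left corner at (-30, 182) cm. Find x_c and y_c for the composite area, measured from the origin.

x_c = 17.60 cm, y_c = 79.32 cm

bottom flange: A = 65 × 22 = 1430.00, centroid at (42.50, 11.00).
web: A = 10 × 160 = 1600.00, centroid at (5.00, 102.00).
top flange: A = 40 × 14 = 560.00, centroid at (-10.00, 189.00).
ΣA = 3590.00 cm²
ΣAx_c = (1430.00)(42.50) + (1600.00)(5.00) + (560.00)(-10.00) = 63175.00 cm³
ΣAy_c = (1430.00)(11.00) + (1600.00)(102.00) + (560.00)(189.00) = 284770.00 cm³
x_c = 63175.00 / 3590.00 = 17.60 cm
y_c = 284770.00 / 3590.00 = 79.32 cm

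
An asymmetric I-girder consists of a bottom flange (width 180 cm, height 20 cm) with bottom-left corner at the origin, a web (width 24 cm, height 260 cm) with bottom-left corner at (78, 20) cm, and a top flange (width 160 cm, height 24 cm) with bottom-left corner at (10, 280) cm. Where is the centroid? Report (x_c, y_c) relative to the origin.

x_c = 90.00 cm, y_c = 153.02 cm

bottom flange: A = 180 × 20 = 3600.00, centroid at (90.00, 10.00).
web: A = 24 × 260 = 6240.00, centroid at (90.00, 150.00).
top flange: A = 160 × 24 = 3840.00, centroid at (90.00, 292.00).
ΣA = 13680.00 cm²
ΣAx_c = (3600.00)(90.00) + (6240.00)(90.00) + (3840.00)(90.00) = 1231200.00 cm³
ΣAy_c = (3600.00)(10.00) + (6240.00)(150.00) + (3840.00)(292.00) = 2093280.00 cm³
x_c = 1231200.00 / 13680.00 = 90.00 cm
y_c = 2093280.00 / 13680.00 = 153.02 cm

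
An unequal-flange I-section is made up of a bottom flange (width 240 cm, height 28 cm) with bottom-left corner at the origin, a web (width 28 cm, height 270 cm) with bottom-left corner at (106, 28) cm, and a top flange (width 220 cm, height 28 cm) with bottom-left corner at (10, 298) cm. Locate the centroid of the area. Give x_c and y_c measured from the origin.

bottom flange: A = 240 × 28 = 6720.00, centroid at (120.00, 14.00).
web: A = 28 × 270 = 7560.00, centroid at (120.00, 163.00).
top flange: A = 220 × 28 = 6160.00, centroid at (120.00, 312.00).
ΣA = 20440.00 cm²
ΣAx_c = (6720.00)(120.00) + (7560.00)(120.00) + (6160.00)(120.00) = 2452800.00 cm³
ΣAy_c = (6720.00)(14.00) + (7560.00)(163.00) + (6160.00)(312.00) = 3248280.00 cm³
x_c = 2452800.00 / 20440.00 = 120.00 cm
y_c = 3248280.00 / 20440.00 = 158.92 cm

x_c = 120.00 cm, y_c = 158.92 cm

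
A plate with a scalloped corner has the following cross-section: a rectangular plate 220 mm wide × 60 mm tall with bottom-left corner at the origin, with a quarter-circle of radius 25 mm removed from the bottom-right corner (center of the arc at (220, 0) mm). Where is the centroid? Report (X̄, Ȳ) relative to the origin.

X̄ = 106.16 mm, Ȳ = 30.75 mm

Part | A | x̄ᵢ | ȳᵢ | A·x̄ᵢ | A·ȳᵢ
plate | 13200.00 | 110.00 | 30.00 | 1452000.00 | 396000.00
removed quarter-circle | -490.87 | 209.39 | 10.61 | -102783.91 | -5208.33
Σ | 12709.13 |  |  | 1349216.09 | 390791.67
X̄ = 1349216.09 / 12709.13 = 106.16 mm
Ȳ = 390791.67 / 12709.13 = 30.75 mm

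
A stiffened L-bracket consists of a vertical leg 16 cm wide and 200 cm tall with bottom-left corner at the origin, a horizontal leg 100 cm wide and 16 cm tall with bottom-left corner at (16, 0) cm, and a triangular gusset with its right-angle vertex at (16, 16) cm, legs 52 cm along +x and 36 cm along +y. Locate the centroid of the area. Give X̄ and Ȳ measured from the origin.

Part | A | x̄ᵢ | ȳᵢ | A·x̄ᵢ | A·ȳᵢ
vertical leg | 3200.00 | 8.00 | 100.00 | 25600.00 | 320000.00
horizontal leg | 1600.00 | 66.00 | 8.00 | 105600.00 | 12800.00
gusset | 936.00 | 33.33 | 28.00 | 31200.00 | 26208.00
Σ | 5736.00 |  |  | 162400.00 | 359008.00
X̄ = 162400.00 / 5736.00 = 28.31 cm
Ȳ = 359008.00 / 5736.00 = 62.59 cm

X̄ = 28.31 cm, Ȳ = 62.59 cm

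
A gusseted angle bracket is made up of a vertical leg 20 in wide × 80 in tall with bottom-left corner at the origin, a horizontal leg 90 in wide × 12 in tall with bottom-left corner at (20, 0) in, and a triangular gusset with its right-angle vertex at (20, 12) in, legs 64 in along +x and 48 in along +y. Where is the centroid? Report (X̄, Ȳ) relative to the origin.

vertical leg: A = 20 × 80 = 1600.00, centroid at (10.00, 40.00).
horizontal leg: A = 90 × 12 = 1080.00, centroid at (65.00, 6.00).
gusset: A = ½·64·48 = 1536.00, centroid at (41.33, 28.00).
ΣA = 4216.00 in²
ΣAX̄ = (1600.00)(10.00) + (1080.00)(65.00) + (1536.00)(41.33) = 149688.00 in³
ΣAȲ = (1600.00)(40.00) + (1080.00)(6.00) + (1536.00)(28.00) = 113488.00 in³
X̄ = 149688.00 / 4216.00 = 35.50 in
Ȳ = 113488.00 / 4216.00 = 26.92 in

X̄ = 35.50 in, Ȳ = 26.92 in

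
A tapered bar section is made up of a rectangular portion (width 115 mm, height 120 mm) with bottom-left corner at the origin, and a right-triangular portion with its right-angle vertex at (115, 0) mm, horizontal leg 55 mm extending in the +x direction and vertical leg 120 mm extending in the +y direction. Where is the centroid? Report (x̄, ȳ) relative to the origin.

rectangular portion: A = 115 × 120 = 13800.00, centroid at (57.50, 60.00).
triangular portion: A = ½·55·120 = 3300.00, centroid at (133.33, 40.00).
ΣA = 17100.00 mm², ΣAx̄ = 1233500.00 mm³, ΣAȳ = 960000.00 mm³.
x̄ = 1233500.00/17100.00 = 72.13 mm; ȳ = 960000.00/17100.00 = 56.14 mm.

x̄ = 72.13 mm, ȳ = 56.14 mm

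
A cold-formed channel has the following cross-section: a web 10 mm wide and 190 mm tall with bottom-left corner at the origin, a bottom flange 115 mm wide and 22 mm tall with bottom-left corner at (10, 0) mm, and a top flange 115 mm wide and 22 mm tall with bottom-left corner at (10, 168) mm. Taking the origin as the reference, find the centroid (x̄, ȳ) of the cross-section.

web: A = 10 × 190 = 1900.00, centroid at (5.00, 95.00).
bottom flange: A = 115 × 22 = 2530.00, centroid at (67.50, 11.00).
top flange: A = 115 × 22 = 2530.00, centroid at (67.50, 179.00).
ΣA = 6960.00 mm², ΣAx̄ = 351050.00 mm³, ΣAȳ = 661200.00 mm³.
x̄ = 351050.00/6960.00 = 50.44 mm; ȳ = 661200.00/6960.00 = 95.00 mm.

x̄ = 50.44 mm, ȳ = 95.00 mm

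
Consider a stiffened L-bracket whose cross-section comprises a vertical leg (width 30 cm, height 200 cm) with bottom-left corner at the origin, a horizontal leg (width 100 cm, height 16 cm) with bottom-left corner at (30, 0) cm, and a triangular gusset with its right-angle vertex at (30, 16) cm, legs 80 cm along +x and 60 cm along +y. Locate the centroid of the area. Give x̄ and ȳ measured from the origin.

vertical leg: A = 30 × 200 = 6000.00, centroid at (15.00, 100.00).
horizontal leg: A = 100 × 16 = 1600.00, centroid at (80.00, 8.00).
gusset: A = ½·80·60 = 2400.00, centroid at (56.67, 36.00).
ΣA = 10000.00 cm², ΣAx̄ = 354000.00 cm³, ΣAȳ = 699200.00 cm³.
x̄ = 354000.00/10000.00 = 35.40 cm; ȳ = 699200.00/10000.00 = 69.92 cm.

x̄ = 35.40 cm, ȳ = 69.92 cm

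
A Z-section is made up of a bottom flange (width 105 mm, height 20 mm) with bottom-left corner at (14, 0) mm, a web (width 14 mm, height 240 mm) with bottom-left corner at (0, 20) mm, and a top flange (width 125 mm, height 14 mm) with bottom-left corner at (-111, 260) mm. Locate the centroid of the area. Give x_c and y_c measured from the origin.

x_c = 10.86 mm, y_c = 132.96 mm

bottom flange: A = 105 × 20 = 2100.00, centroid at (66.50, 10.00).
web: A = 14 × 240 = 3360.00, centroid at (7.00, 140.00).
top flange: A = 125 × 14 = 1750.00, centroid at (-48.50, 267.00).
ΣA = 7210.00 mm²
ΣAx_c = (2100.00)(66.50) + (3360.00)(7.00) + (1750.00)(-48.50) = 78295.00 mm³
ΣAy_c = (2100.00)(10.00) + (3360.00)(140.00) + (1750.00)(267.00) = 958650.00 mm³
x_c = 78295.00 / 7210.00 = 10.86 mm
y_c = 958650.00 / 7210.00 = 132.96 mm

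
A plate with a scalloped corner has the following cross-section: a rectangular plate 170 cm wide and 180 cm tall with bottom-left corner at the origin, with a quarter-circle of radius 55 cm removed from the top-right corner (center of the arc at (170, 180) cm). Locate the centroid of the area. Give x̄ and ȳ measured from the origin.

Part | A | x̄ᵢ | ȳᵢ | A·x̄ᵢ | A·ȳᵢ
plate | 30600.00 | 85.00 | 90.00 | 2601000.00 | 2754000.00
removed quarter-circle | -2375.83 | 146.66 | 156.66 | -348432.67 | -372190.97
Σ | 28224.17 |  |  | 2252567.33 | 2381809.03
x̄ = 2252567.33 / 28224.17 = 79.81 cm
ȳ = 2381809.03 / 28224.17 = 84.39 cm

x̄ = 79.81 cm, ȳ = 84.39 cm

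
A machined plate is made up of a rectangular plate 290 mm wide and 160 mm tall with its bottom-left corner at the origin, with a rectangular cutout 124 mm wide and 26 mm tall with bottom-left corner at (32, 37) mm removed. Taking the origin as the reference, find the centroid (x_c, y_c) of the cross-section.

x_c = 148.81 mm, y_c = 82.24 mm

plate: A = 290 × 160 = 46400.00, centroid at (145.00, 80.00).
hole: A = −(124 × 26) = -3224.00, centroid at (94.00, 50.00).
ΣA = 43176.00 mm²
ΣAx_c = (46400.00)(145.00) + (-3224.00)(94.00) = 6424944.00 mm³
ΣAy_c = (46400.00)(80.00) + (-3224.00)(50.00) = 3550800.00 mm³
x_c = 6424944.00 / 43176.00 = 148.81 mm
y_c = 3550800.00 / 43176.00 = 82.24 mm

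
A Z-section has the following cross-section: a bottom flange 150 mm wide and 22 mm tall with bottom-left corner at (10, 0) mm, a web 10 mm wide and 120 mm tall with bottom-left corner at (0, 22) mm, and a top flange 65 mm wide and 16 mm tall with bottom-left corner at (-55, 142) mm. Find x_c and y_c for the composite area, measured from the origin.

bottom flange: A = 150 × 22 = 3300.00, centroid at (85.00, 11.00).
web: A = 10 × 120 = 1200.00, centroid at (5.00, 82.00).
top flange: A = 65 × 16 = 1040.00, centroid at (-22.50, 150.00).
ΣA = 5540.00 mm²
ΣAx_c = (3300.00)(85.00) + (1200.00)(5.00) + (1040.00)(-22.50) = 263100.00 mm³
ΣAy_c = (3300.00)(11.00) + (1200.00)(82.00) + (1040.00)(150.00) = 290700.00 mm³
x_c = 263100.00 / 5540.00 = 47.49 mm
y_c = 290700.00 / 5540.00 = 52.47 mm

x_c = 47.49 mm, y_c = 52.47 mm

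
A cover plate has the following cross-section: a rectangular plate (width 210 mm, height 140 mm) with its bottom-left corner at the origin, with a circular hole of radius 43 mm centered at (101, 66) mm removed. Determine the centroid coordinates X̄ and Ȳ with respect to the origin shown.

Part | A | x̄ᵢ | ȳᵢ | A·x̄ᵢ | A·ȳᵢ
plate | 29400.00 | 105.00 | 70.00 | 3087000.00 | 2058000.00
hole | -5808.80 | 101.00 | 66.00 | -586689.29 | -383381.12
Σ | 23591.20 |  |  | 2500310.71 | 1674618.88
X̄ = 2500310.71 / 23591.20 = 105.98 mm
Ȳ = 1674618.88 / 23591.20 = 70.98 mm

X̄ = 105.98 mm, Ȳ = 70.98 mm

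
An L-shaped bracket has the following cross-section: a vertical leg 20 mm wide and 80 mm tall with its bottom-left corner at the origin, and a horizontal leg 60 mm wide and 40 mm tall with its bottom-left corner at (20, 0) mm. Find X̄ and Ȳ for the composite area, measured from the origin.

Part | A | x̄ᵢ | ȳᵢ | A·x̄ᵢ | A·ȳᵢ
vertical leg | 1600.00 | 10.00 | 40.00 | 16000.00 | 64000.00
horizontal leg | 2400.00 | 50.00 | 20.00 | 120000.00 | 48000.00
Σ | 4000.00 |  |  | 136000.00 | 112000.00
X̄ = 136000.00 / 4000.00 = 34.00 mm
Ȳ = 112000.00 / 4000.00 = 28.00 mm

X̄ = 34.00 mm, Ȳ = 28.00 mm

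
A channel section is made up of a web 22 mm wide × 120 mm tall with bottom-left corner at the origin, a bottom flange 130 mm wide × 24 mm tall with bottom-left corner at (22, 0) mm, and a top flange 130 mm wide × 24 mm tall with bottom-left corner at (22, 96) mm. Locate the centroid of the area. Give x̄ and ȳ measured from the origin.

x̄ = 64.41 mm, ȳ = 60.00 mm

web: A = 22 × 120 = 2640.00, centroid at (11.00, 60.00).
bottom flange: A = 130 × 24 = 3120.00, centroid at (87.00, 12.00).
top flange: A = 130 × 24 = 3120.00, centroid at (87.00, 108.00).
ΣA = 8880.00 mm², ΣAx̄ = 571920.00 mm³, ΣAȳ = 532800.00 mm³.
x̄ = 571920.00/8880.00 = 64.41 mm; ȳ = 532800.00/8880.00 = 60.00 mm.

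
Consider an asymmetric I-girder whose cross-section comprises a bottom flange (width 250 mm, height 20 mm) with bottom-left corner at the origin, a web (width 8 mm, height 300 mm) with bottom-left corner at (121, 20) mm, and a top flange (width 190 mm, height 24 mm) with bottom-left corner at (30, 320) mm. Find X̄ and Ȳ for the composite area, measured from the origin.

X̄ = 125.00 mm, Ȳ = 164.88 mm

bottom flange: A = 250 × 20 = 5000.00, centroid at (125.00, 10.00).
web: A = 8 × 300 = 2400.00, centroid at (125.00, 170.00).
top flange: A = 190 × 24 = 4560.00, centroid at (125.00, 332.00).
ΣA = 11960.00 mm²
ΣAX̄ = (5000.00)(125.00) + (2400.00)(125.00) + (4560.00)(125.00) = 1495000.00 mm³
ΣAȲ = (5000.00)(10.00) + (2400.00)(170.00) + (4560.00)(332.00) = 1971920.00 mm³
X̄ = 1495000.00 / 11960.00 = 125.00 mm
Ȳ = 1971920.00 / 11960.00 = 164.88 mm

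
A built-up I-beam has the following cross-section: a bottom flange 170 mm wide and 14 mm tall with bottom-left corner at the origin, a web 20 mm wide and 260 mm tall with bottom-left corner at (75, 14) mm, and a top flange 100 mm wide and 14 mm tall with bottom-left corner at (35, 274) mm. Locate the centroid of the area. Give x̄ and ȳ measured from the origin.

x̄ = 85.00 mm, ȳ = 129.05 mm

bottom flange: A = 170 × 14 = 2380.00, centroid at (85.00, 7.00).
web: A = 20 × 260 = 5200.00, centroid at (85.00, 144.00).
top flange: A = 100 × 14 = 1400.00, centroid at (85.00, 281.00).
ΣA = 8980.00 mm², ΣAx̄ = 763300.00 mm³, ΣAȳ = 1158860.00 mm³.
x̄ = 763300.00/8980.00 = 85.00 mm; ȳ = 1158860.00/8980.00 = 129.05 mm.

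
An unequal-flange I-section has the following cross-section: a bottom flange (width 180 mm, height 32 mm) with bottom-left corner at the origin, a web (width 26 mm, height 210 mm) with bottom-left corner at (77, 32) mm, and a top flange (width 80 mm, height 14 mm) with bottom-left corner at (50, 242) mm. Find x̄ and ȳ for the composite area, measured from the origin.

Part | A | x̄ᵢ | ȳᵢ | A·x̄ᵢ | A·ȳᵢ
bottom flange | 5760.00 | 90.00 | 16.00 | 518400.00 | 92160.00
web | 5460.00 | 90.00 | 137.00 | 491400.00 | 748020.00
top flange | 1120.00 | 90.00 | 249.00 | 100800.00 | 278880.00
Σ | 12340.00 |  |  | 1110600.00 | 1119060.00
x̄ = 1110600.00 / 12340.00 = 90.00 mm
ȳ = 1119060.00 / 12340.00 = 90.69 mm

x̄ = 90.00 mm, ȳ = 90.69 mm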